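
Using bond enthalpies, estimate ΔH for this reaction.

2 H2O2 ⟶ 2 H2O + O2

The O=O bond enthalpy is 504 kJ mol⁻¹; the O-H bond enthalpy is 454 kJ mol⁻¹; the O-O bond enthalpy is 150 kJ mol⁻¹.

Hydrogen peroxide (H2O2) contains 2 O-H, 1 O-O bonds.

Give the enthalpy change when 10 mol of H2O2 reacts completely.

ΔH = −1020 kJ

Bonds broken (reactants):
  O-H: 4 × 454 = 1816
  O-O: 2 × 150 = 300
  Σ(broken) = 2116 kJ
Bonds formed (products):
  O-H: 4 × 454 = 1816
  O=O: 1 × 504 = 504
  Σ(formed) = 2320 kJ
ΔH = Σ(broken) − Σ(formed) = 2116 − 2320 = −204 kJ
For 5× the reaction as written: 5 × (−204) = −1020 kJ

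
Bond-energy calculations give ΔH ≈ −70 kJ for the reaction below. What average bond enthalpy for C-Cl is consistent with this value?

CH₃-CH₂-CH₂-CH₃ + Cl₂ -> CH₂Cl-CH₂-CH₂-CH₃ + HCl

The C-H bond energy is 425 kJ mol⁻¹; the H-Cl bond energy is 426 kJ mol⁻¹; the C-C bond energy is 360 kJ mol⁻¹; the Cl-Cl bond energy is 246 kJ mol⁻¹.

Let D be the C-Cl bond energy.
Σ(broken) = 3×360 + 10×425 + 1×246 = 5576
Σ(formed) = 3×360 + 1×D + 9×425 + 1×426 = 5331 + D
ΔH = Σ(broken) − Σ(formed) = (5576) − (5331 + D) = +245 − D
Setting this equal to −70 kJ gives D = 315 kJ/mol.

D(C-Cl) ≈ 315 kJ/mol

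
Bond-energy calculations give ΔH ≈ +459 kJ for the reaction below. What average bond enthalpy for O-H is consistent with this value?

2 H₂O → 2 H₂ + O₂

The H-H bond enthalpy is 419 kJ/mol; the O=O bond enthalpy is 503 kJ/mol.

Let D be the O-H bond energy.
Σ(broken) = 4×D = 4D
Σ(formed) = 2×419 + 1×503 = 1341
ΔH = Σ(broken) − Σ(formed) = (4D) − (1341) = −1341 + 4D
Setting this equal to +459 kJ gives 4D = 1800, so D = 450 kJ/mol.

D(O-H) ≈ 450 kJ/mol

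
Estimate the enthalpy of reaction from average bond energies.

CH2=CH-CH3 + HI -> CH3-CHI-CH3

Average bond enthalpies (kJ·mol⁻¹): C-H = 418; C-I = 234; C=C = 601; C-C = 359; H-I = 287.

ΔH ≈ −123 kJ

Bonds broken (reactants):
  C-C: 1 × 359 = 359
  C-H: 6 × 418 = 2508
  C=C: 1 × 601 = 601
  H-I: 1 × 287 = 287
  Σ(broken) = 3755 kJ
Bonds formed (products):
  C-C: 2 × 359 = 718
  C-H: 7 × 418 = 2926
  C-I: 1 × 234 = 234
  Σ(formed) = 3878 kJ
ΔH = Σ(broken) − Σ(formed) = 3755 − 3878 = −123 kJ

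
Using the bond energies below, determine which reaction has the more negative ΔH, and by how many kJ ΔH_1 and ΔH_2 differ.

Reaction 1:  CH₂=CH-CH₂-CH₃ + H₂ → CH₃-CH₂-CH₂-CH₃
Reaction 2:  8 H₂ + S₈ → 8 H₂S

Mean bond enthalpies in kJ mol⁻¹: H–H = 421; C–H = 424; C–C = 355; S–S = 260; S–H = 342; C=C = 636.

Reaction 1, by 122 kJ

Reaction 1:
  Bonds broken (reactants):
    C–C: 2 × 355 = 710
    C–H: 8 × 424 = 3392
    C=C: 1 × 636 = 636
    H–H: 1 × 421 = 421
    Σ(broken) = 5159 kJ
  Bonds formed (products):
    C–C: 3 × 355 = 1065
    C–H: 10 × 424 = 4240
    Σ(formed) = 5305 kJ
  ΔH_1 = 5159 − 5305 = −146 kJ
Reaction 2:
  Bonds broken (reactants):
    H–H: 8 × 421 = 3368
    S–S: 8 × 260 = 2080
    Σ(broken) = 5448 kJ
  Bonds formed (products):
    S–H: 16 × 342 = 5472
    Σ(formed) = 5472 kJ
  ΔH_2 = 5448 − 5472 = −24 kJ
ΔH_1 − ΔH_2 = −122 kJ, so reaction 1 has the more negative ΔH; |ΔH_1 − ΔH_2| = 122 kJ.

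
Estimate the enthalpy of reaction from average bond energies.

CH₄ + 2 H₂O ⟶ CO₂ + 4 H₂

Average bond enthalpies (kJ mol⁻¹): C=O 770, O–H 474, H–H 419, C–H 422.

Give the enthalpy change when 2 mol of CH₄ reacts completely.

Bonds broken (reactants):
  C–H: 4 × 422 = 1688
  O–H: 4 × 474 = 1896
  Σ(broken) = 3584 kJ
Bonds formed (products):
  C=O: 2 × 770 = 1540
  H–H: 4 × 419 = 1676
  Σ(formed) = 3216 kJ
ΔH = Σ(broken) − Σ(formed) = 3584 − 3216 = +368 kJ
For 2× the reaction as written: 2 × (+368) = +736 kJ

ΔH = +736 kJ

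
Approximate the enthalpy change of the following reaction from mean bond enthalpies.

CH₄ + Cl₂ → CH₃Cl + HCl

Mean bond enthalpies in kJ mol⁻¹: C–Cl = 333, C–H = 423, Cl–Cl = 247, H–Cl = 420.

ΔH ≈ −83 kJ

Bonds broken (reactants):
  C–H: 4 × 423 = 1692
  Cl–Cl: 1 × 247 = 247
  Σ(broken) = 1939 kJ
Bonds formed (products):
  C–Cl: 1 × 333 = 333
  C–H: 3 × 423 = 1269
  H–Cl: 1 × 420 = 420
  Σ(formed) = 2022 kJ
ΔH = Σ(broken) − Σ(formed) = 1939 − 2022 = −83 kJ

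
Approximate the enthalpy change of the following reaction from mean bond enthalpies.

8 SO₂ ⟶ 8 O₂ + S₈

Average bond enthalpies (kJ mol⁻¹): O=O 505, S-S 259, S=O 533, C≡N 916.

ΔH ≈ +2416 kJ

Bonds broken (reactants):
  S=O: 16 × 533 = 8528
  Σ(broken) = 8528 kJ
Bonds formed (products):
  O=O: 8 × 505 = 4040
  S-S: 8 × 259 = 2072
  Σ(formed) = 6112 kJ
ΔH = Σ(broken) − Σ(formed) = 8528 − 6112 = +2416 kJ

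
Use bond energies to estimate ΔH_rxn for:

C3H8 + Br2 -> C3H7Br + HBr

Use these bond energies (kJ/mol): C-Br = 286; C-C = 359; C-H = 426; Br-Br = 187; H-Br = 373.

ΔH ≈ −46 kJ

Bonds broken (reactants):
  Br-Br: 1 × 187 = 187
  C-C: 2 × 359 = 718
  C-H: 8 × 426 = 3408
  Σ(broken) = 4313 kJ
Bonds formed (products):
  C-Br: 1 × 286 = 286
  C-C: 2 × 359 = 718
  C-H: 7 × 426 = 2982
  H-Br: 1 × 373 = 373
  Σ(formed) = 4359 kJ
ΔH = Σ(broken) − Σ(formed) = 4313 − 4359 = −46 kJ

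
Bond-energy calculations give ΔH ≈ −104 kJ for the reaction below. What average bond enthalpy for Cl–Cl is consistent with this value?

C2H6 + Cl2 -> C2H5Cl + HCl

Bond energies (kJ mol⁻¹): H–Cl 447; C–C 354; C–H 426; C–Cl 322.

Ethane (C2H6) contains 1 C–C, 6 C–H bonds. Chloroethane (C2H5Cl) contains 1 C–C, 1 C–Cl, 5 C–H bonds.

Let D be the Cl–Cl bond energy.
Σ(broken) = 1×354 + 6×426 + 1×D = 2910 + D
Σ(formed) = 1×354 + 1×322 + 5×426 + 1×447 = 3253
ΔH = Σ(broken) − Σ(formed) = (2910 + D) − (3253) = −343 + D
Setting this equal to −104 kJ gives D = 239 kJ/mol.

D(Cl–Cl) ≈ 239 kJ/mol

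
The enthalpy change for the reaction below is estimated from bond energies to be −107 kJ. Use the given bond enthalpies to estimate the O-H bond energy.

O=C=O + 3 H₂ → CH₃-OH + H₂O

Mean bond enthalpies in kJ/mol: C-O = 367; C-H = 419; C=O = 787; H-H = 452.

D(O-H) ≈ 471 kJ/mol

Let D be the O-H bond energy.
Σ(broken) = 2×787 + 3×452 = 2930
Σ(formed) = 3×419 + 1×367 + 3×D = 1624 + 3D
ΔH = Σ(broken) − Σ(formed) = (2930) − (1624 + 3D) = +1306 − 3D
Setting this equal to −107 kJ gives 3D = 1413, so D = 471 kJ/mol.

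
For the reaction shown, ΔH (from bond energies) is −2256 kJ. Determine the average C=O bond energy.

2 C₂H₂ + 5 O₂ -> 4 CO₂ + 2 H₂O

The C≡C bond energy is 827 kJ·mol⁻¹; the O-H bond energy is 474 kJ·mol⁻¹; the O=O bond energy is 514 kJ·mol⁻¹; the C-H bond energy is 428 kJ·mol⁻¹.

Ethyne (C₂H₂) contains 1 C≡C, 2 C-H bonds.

D(C=O) ≈ 787 kJ/mol

Let D be the C=O bond energy.
Σ(broken) = 2×827 + 4×428 + 5×514 = 5936
Σ(formed) = 8×D + 4×474 = 1896 + 8D
ΔH = Σ(broken) − Σ(formed) = (5936) − (1896 + 8D) = +4040 − 8D
Setting this equal to −2256 kJ gives 8D = 6296, so D = 787 kJ/mol.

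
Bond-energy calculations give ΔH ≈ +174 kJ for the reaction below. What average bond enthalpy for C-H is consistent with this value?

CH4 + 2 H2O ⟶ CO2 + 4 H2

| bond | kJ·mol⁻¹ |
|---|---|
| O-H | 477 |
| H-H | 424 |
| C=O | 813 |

D(C-H) ≈ 397 kJ/mol

Let D be the C-H bond energy.
Σ(broken) = 4×D + 4×477 = 1908 + 4D
Σ(formed) = 2×813 + 4×424 = 3322
ΔH = Σ(broken) − Σ(formed) = (1908 + 4D) − (3322) = −1414 + 4D
Setting this equal to +174 kJ gives 4D = 1588, so D = 397 kJ/mol.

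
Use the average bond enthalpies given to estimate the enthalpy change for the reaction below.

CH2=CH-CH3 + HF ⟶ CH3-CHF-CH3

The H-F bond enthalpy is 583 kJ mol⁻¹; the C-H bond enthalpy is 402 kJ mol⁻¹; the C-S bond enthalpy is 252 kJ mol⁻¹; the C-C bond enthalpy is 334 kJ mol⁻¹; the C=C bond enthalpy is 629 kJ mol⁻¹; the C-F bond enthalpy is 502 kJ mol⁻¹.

Bonds broken (reactants):
  C-C: 1 × 334 = 334
  C-H: 6 × 402 = 2412
  C=C: 1 × 629 = 629
  H-F: 1 × 583 = 583
  Σ(broken) = 3958 kJ
Bonds formed (products):
  C-C: 2 × 334 = 668
  C-F: 1 × 502 = 502
  C-H: 7 × 402 = 2814
  Σ(formed) = 3984 kJ
ΔH = Σ(broken) − Σ(formed) = 3958 − 3984 = −26 kJ

ΔH ≈ −26 kJ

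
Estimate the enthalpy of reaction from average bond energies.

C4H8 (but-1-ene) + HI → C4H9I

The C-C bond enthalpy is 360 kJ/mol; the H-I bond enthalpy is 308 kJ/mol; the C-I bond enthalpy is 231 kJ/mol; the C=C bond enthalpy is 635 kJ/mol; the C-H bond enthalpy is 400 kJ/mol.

ΔH ≈ −48 kJ

Bonds broken (reactants):
  C-C: 2 × 360 = 720
  C-H: 8 × 400 = 3200
  C=C: 1 × 635 = 635
  H-I: 1 × 308 = 308
  Σ(broken) = 4863 kJ
Bonds formed (products):
  C-C: 3 × 360 = 1080
  C-H: 9 × 400 = 3600
  C-I: 1 × 231 = 231
  Σ(formed) = 4911 kJ
ΔH = Σ(broken) − Σ(formed) = 4863 − 4911 = −48 kJ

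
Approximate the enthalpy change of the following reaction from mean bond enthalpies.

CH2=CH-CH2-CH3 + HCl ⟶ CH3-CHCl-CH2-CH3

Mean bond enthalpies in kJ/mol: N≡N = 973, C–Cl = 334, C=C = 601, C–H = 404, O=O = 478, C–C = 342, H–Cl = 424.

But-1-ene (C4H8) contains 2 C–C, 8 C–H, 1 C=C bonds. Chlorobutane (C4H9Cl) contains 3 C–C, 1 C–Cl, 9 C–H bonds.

ΔH ≈ −55 kJ

Bonds broken (reactants):
  C–C: 2 × 342 = 684
  C–H: 8 × 404 = 3232
  C=C: 1 × 601 = 601
  H–Cl: 1 × 424 = 424
  Σ(broken) = 4941 kJ
Bonds formed (products):
  C–C: 3 × 342 = 1026
  C–Cl: 1 × 334 = 334
  C–H: 9 × 404 = 3636
  Σ(formed) = 4996 kJ
ΔH = Σ(broken) − Σ(formed) = 4941 − 4996 = −55 kJ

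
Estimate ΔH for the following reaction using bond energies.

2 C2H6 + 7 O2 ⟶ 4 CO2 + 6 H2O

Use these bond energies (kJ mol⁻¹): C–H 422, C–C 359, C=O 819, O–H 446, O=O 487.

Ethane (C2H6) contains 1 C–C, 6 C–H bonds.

ΔH ≈ −2713 kJ

Bonds broken (reactants):
  C–C: 2 × 359 = 718
  C–H: 12 × 422 = 5064
  O=O: 7 × 487 = 3409
  Σ(broken) = 9191 kJ
Bonds formed (products):
  C=O: 8 × 819 = 6552
  O–H: 12 × 446 = 5352
  Σ(formed) = 11904 kJ
ΔH = Σ(broken) − Σ(formed) = 9191 − 11904 = −2713 kJ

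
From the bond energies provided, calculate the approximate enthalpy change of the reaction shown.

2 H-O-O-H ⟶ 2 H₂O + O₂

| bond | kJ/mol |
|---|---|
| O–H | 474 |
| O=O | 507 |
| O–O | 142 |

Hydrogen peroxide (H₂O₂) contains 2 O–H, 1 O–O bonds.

ΔH ≈ −223 kJ

Bonds broken (reactants):
  O–H: 4 × 474 = 1896
  O–O: 2 × 142 = 284
  Σ(broken) = 2180 kJ
Bonds formed (products):
  O–H: 4 × 474 = 1896
  O=O: 1 × 507 = 507
  Σ(formed) = 2403 kJ
ΔH = Σ(broken) − Σ(formed) = 2180 − 2403 = −223 kJ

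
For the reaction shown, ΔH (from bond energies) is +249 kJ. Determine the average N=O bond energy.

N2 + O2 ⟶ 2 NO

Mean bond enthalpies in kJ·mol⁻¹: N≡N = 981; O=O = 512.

D(N=O) ≈ 622 kJ/mol

Let D be the N=O bond energy.
Σ(broken) = 1×981 + 1×512 = 1493
Σ(formed) = 2×D = 2D
ΔH = Σ(broken) − Σ(formed) = (1493) − (2D) = +1493 − 2D
Setting this equal to +249 kJ gives 2D = 1244, so D = 622 kJ/mol.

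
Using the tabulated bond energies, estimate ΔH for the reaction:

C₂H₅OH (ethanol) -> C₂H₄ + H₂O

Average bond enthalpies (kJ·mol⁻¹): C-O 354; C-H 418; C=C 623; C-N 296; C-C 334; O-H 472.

Bonds broken (reactants):
  C-C: 1 × 334 = 334
  C-H: 5 × 418 = 2090
  C-O: 1 × 354 = 354
  O-H: 1 × 472 = 472
  Σ(broken) = 3250 kJ
Bonds formed (products):
  C-H: 4 × 418 = 1672
  C=C: 1 × 623 = 623
  O-H: 2 × 472 = 944
  Σ(formed) = 3239 kJ
ΔH = Σ(broken) − Σ(formed) = 3250 − 3239 = +11 kJ

ΔH ≈ +11 kJ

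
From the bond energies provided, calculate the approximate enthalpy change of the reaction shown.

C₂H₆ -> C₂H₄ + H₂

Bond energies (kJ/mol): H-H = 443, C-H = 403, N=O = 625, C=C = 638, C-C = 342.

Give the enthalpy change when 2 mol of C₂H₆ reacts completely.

Bonds broken (reactants):
  C-C: 1 × 342 = 342
  C-H: 6 × 403 = 2418
  Σ(broken) = 2760 kJ
Bonds formed (products):
  C-H: 4 × 403 = 1612
  C=C: 1 × 638 = 638
  H-H: 1 × 443 = 443
  Σ(formed) = 2693 kJ
ΔH = Σ(broken) − Σ(formed) = 2760 − 2693 = +67 kJ
For 2× the reaction as written: 2 × (+67) = +134 kJ

ΔH = +134 kJ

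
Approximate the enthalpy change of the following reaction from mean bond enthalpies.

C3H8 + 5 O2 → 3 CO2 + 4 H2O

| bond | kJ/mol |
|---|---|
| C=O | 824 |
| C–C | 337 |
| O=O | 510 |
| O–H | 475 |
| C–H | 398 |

Bonds broken (reactants):
  C–C: 2 × 337 = 674
  C–H: 8 × 398 = 3184
  O=O: 5 × 510 = 2550
  Σ(broken) = 6408 kJ
Bonds formed (products):
  C=O: 6 × 824 = 4944
  O–H: 8 × 475 = 3800
  Σ(formed) = 8744 kJ
ΔH = Σ(broken) − Σ(formed) = 6408 − 8744 = −2336 kJ

ΔH ≈ −2336 kJ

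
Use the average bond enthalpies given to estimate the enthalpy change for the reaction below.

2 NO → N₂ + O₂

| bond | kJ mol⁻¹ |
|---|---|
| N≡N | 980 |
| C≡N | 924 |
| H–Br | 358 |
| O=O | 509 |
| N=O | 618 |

ΔH ≈ −253 kJ

Bonds broken (reactants):
  N=O: 2 × 618 = 1236
  Σ(broken) = 1236 kJ
Bonds formed (products):
  N≡N: 1 × 980 = 980
  O=O: 1 × 509 = 509
  Σ(formed) = 1489 kJ
ΔH = Σ(broken) − Σ(formed) = 1236 − 1489 = −253 kJ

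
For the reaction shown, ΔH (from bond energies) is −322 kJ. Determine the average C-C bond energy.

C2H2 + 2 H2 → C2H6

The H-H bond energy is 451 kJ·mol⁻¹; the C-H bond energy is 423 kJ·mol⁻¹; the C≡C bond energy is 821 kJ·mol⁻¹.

Let D be the C-C bond energy.
Σ(broken) = 1×821 + 2×423 + 2×451 = 2569
Σ(formed) = 1×D + 6×423 = 2538 + D
ΔH = Σ(broken) − Σ(formed) = (2569) − (2538 + D) = +31 − D
Setting this equal to −322 kJ gives D = 353 kJ/mol.

D(C-C) ≈ 353 kJ/mol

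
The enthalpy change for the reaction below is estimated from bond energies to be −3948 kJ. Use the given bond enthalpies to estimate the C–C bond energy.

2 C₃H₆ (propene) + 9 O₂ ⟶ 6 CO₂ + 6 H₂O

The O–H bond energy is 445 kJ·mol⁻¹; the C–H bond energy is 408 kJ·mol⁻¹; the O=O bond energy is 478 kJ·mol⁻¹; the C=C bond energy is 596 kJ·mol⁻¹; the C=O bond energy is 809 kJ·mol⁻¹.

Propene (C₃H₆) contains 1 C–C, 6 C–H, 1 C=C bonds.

D(C–C) ≈ 355 kJ/mol

Let D be the C–C bond energy.
Σ(broken) = 2×D + 12×408 + 2×596 + 9×478 = 10390 + 2D
Σ(formed) = 12×809 + 12×445 = 15048
ΔH = Σ(broken) − Σ(formed) = (10390 + 2D) − (15048) = −4658 + 2D
Setting this equal to −3948 kJ gives 2D = 710, so D = 355 kJ/mol.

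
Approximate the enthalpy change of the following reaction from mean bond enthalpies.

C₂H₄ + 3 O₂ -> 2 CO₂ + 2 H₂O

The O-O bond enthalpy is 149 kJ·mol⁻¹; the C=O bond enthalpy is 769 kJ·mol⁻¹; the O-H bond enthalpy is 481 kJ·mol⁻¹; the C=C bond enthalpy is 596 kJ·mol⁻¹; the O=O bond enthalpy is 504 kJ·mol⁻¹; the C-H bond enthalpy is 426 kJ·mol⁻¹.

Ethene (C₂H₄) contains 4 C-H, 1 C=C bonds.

Bonds broken (reactants):
  C-H: 4 × 426 = 1704
  C=C: 1 × 596 = 596
  O=O: 3 × 504 = 1512
  Σ(broken) = 3812 kJ
Bonds formed (products):
  C=O: 4 × 769 = 3076
  O-H: 4 × 481 = 1924
  Σ(formed) = 5000 kJ
ΔH = Σ(broken) − Σ(formed) = 3812 − 5000 = −1188 kJ

ΔH ≈ −1188 kJ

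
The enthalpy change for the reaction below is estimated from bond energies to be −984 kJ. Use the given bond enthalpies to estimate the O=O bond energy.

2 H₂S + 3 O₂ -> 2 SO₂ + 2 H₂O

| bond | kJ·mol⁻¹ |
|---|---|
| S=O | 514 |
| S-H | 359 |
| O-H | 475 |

Let D be the O=O bond energy.
Σ(broken) = 3×D + 4×359 = 1436 + 3D
Σ(formed) = 4×475 + 4×514 = 3956
ΔH = Σ(broken) − Σ(formed) = (1436 + 3D) − (3956) = −2520 + 3D
Setting this equal to −984 kJ gives 3D = 1536, so D = 512 kJ/mol.

D(O=O) ≈ 512 kJ/mol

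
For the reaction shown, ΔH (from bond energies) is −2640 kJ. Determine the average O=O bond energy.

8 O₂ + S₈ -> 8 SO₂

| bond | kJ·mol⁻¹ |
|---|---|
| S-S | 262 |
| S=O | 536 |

Let D be the O=O bond energy.
Σ(broken) = 8×D + 8×262 = 2096 + 8D
Σ(formed) = 16×536 = 8576
ΔH = Σ(broken) − Σ(formed) = (2096 + 8D) − (8576) = −6480 + 8D
Setting this equal to −2640 kJ gives 8D = 3840, so D = 480 kJ/mol.

D(O=O) ≈ 480 kJ/mol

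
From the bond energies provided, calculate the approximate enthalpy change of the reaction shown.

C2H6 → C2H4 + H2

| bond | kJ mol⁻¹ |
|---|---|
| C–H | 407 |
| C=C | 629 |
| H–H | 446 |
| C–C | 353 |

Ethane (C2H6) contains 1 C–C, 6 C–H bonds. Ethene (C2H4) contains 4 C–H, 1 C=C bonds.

Bonds broken (reactants):
  C–C: 1 × 353 = 353
  C–H: 6 × 407 = 2442
  Σ(broken) = 2795 kJ
Bonds formed (products):
  C–H: 4 × 407 = 1628
  C=C: 1 × 629 = 629
  H–H: 1 × 446 = 446
  Σ(formed) = 2703 kJ
ΔH = Σ(broken) − Σ(formed) = 2795 − 2703 = +92 kJ

ΔH ≈ +92 kJ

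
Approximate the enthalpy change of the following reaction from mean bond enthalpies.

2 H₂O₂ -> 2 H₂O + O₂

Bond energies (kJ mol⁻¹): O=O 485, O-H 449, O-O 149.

Bonds broken (reactants):
  O-H: 4 × 449 = 1796
  O-O: 2 × 149 = 298
  Σ(broken) = 2094 kJ
Bonds formed (products):
  O-H: 4 × 449 = 1796
  O=O: 1 × 485 = 485
  Σ(formed) = 2281 kJ
ΔH = Σ(broken) − Σ(formed) = 2094 − 2281 = −187 kJ

ΔH ≈ −187 kJ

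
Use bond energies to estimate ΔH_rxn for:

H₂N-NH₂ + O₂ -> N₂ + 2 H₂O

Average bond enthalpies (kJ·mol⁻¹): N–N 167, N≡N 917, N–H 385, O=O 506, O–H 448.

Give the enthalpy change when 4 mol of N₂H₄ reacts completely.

Bonds broken (reactants):
  N–H: 4 × 385 = 1540
  N–N: 1 × 167 = 167
  O=O: 1 × 506 = 506
  Σ(broken) = 2213 kJ
Bonds formed (products):
  N≡N: 1 × 917 = 917
  O–H: 4 × 448 = 1792
  Σ(formed) = 2709 kJ
ΔH = Σ(broken) − Σ(formed) = 2213 − 2709 = −496 kJ
For 4× the reaction as written: 4 × (−496) = −1984 kJ

ΔH = −1984 kJ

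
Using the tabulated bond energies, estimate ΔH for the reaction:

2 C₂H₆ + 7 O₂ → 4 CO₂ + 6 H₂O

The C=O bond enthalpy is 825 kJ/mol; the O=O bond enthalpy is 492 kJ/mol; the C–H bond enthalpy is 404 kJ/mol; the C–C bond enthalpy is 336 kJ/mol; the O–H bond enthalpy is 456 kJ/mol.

Bonds broken (reactants):
  C–C: 2 × 336 = 672
  C–H: 12 × 404 = 4848
  O=O: 7 × 492 = 3444
  Σ(broken) = 8964 kJ
Bonds formed (products):
  C=O: 8 × 825 = 6600
  O–H: 12 × 456 = 5472
  Σ(formed) = 12072 kJ
ΔH = Σ(broken) − Σ(formed) = 8964 − 12072 = −3108 kJ

ΔH ≈ −3108 kJ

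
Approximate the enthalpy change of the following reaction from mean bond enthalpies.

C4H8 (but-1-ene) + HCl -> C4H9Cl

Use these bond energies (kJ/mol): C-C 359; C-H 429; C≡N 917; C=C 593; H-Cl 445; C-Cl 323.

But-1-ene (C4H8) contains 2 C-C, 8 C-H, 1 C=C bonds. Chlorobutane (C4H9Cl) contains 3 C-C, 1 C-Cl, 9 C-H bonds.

Bonds broken (reactants):
  C-C: 2 × 359 = 718
  C-H: 8 × 429 = 3432
  C=C: 1 × 593 = 593
  H-Cl: 1 × 445 = 445
  Σ(broken) = 5188 kJ
Bonds formed (products):
  C-C: 3 × 359 = 1077
  C-Cl: 1 × 323 = 323
  C-H: 9 × 429 = 3861
  Σ(formed) = 5261 kJ
ΔH = Σ(broken) − Σ(formed) = 5188 − 5261 = −73 kJ

ΔH ≈ −73 kJ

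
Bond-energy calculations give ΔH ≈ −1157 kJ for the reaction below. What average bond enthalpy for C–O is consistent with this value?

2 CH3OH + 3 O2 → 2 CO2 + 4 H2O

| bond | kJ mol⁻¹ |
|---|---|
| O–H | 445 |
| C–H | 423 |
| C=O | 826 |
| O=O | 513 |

D(C–O) ≈ 370 kJ/mol

Let D be the C–O bond energy.
Σ(broken) = 6×423 + 2×D + 2×445 + 3×513 = 4967 + 2D
Σ(formed) = 4×826 + 8×445 = 6864
ΔH = Σ(broken) − Σ(formed) = (4967 + 2D) − (6864) = −1897 + 2D
Setting this equal to −1157 kJ gives 2D = 740, so D = 370 kJ/mol.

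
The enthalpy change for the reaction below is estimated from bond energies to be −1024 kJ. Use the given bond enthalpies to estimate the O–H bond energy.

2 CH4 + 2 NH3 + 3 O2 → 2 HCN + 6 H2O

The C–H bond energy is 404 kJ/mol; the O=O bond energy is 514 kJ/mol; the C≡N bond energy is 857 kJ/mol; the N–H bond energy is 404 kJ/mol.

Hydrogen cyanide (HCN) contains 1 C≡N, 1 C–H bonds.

D(O–H) ≈ 475 kJ/mol

Let D be the O–H bond energy.
Σ(broken) = 8×404 + 6×404 + 3×514 = 7198
Σ(formed) = 2×857 + 2×404 + 12×D = 2522 + 12D
ΔH = Σ(broken) − Σ(formed) = (7198) − (2522 + 12D) = +4676 − 12D
Setting this equal to −1024 kJ gives 12D = 5700, so D = 475 kJ/mol.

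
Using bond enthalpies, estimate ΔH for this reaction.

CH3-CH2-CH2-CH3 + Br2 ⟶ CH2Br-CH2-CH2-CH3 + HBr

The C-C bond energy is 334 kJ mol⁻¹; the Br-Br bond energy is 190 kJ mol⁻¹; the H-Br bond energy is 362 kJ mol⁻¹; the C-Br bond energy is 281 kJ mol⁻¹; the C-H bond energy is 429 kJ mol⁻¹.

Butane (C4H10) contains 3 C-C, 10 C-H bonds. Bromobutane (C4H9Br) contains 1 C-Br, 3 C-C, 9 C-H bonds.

Bonds broken (reactants):
  Br-Br: 1 × 190 = 190
  C-C: 3 × 334 = 1002
  C-H: 10 × 429 = 4290
  Σ(broken) = 5482 kJ
Bonds formed (products):
  C-Br: 1 × 281 = 281
  C-C: 3 × 334 = 1002
  C-H: 9 × 429 = 3861
  H-Br: 1 × 362 = 362
  Σ(formed) = 5506 kJ
ΔH = Σ(broken) − Σ(formed) = 5482 − 5506 = −24 kJ

ΔH ≈ −24 kJ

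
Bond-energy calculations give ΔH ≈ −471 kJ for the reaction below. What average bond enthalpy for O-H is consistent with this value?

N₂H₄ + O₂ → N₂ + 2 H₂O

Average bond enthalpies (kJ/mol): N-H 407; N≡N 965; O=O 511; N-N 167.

D(O-H) ≈ 453 kJ/mol

Let D be the O-H bond energy.
Σ(broken) = 4×407 + 1×167 + 1×511 = 2306
Σ(formed) = 1×965 + 4×D = 965 + 4D
ΔH = Σ(broken) − Σ(formed) = (2306) − (965 + 4D) = +1341 − 4D
Setting this equal to −471 kJ gives 4D = 1812, so D = 453 kJ/mol.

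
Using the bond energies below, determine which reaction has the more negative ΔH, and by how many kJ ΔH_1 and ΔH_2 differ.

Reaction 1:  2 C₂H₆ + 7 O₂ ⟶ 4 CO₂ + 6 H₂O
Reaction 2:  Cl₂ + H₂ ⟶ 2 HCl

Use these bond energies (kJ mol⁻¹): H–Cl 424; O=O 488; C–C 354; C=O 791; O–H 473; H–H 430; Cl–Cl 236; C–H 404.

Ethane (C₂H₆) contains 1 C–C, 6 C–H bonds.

Reaction 1, by 2850 kJ

Reaction 1:
  Bonds broken (reactants):
    C–C: 2 × 354 = 708
    C–H: 12 × 404 = 4848
    O=O: 7 × 488 = 3416
    Σ(broken) = 8972 kJ
  Bonds formed (products):
    C=O: 8 × 791 = 6328
    O–H: 12 × 473 = 5676
    Σ(formed) = 12004 kJ
  ΔH_1 = 8972 − 12004 = −3032 kJ
Reaction 2:
  Bonds broken (reactants):
    Cl–Cl: 1 × 236 = 236
    H–H: 1 × 430 = 430
    Σ(broken) = 666 kJ
  Bonds formed (products):
    H–Cl: 2 × 424 = 848
    Σ(formed) = 848 kJ
  ΔH_2 = 666 − 848 = −182 kJ
ΔH_1 − ΔH_2 = −2850 kJ, so reaction 1 has the more negative ΔH; |ΔH_1 − ΔH_2| = 2850 kJ.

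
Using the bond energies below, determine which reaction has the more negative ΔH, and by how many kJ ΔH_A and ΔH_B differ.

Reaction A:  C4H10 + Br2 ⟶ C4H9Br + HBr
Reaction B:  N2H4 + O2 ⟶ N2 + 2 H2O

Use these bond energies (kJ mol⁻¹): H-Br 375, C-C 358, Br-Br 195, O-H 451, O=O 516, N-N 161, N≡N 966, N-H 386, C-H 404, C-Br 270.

Reaction A:
  Bonds broken (reactants):
    Br-Br: 1 × 195 = 195
    C-C: 3 × 358 = 1074
    C-H: 10 × 404 = 4040
    Σ(broken) = 5309 kJ
  Bonds formed (products):
    C-Br: 1 × 270 = 270
    C-C: 3 × 358 = 1074
    C-H: 9 × 404 = 3636
    H-Br: 1 × 375 = 375
    Σ(formed) = 5355 kJ
  ΔH_A = 5309 − 5355 = −46 kJ
Reaction B:
  Bonds broken (reactants):
    N-H: 4 × 386 = 1544
    N-N: 1 × 161 = 161
    O=O: 1 × 516 = 516
    Σ(broken) = 2221 kJ
  Bonds formed (products):
    N≡N: 1 × 966 = 966
    O-H: 4 × 451 = 1804
    Σ(formed) = 2770 kJ
  ΔH_B = 2221 − 2770 = −549 kJ
ΔH_A − ΔH_B = +503 kJ, so reaction B has the more negative ΔH; |ΔH_A − ΔH_B| = 503 kJ.

Reaction B, by 503 kJ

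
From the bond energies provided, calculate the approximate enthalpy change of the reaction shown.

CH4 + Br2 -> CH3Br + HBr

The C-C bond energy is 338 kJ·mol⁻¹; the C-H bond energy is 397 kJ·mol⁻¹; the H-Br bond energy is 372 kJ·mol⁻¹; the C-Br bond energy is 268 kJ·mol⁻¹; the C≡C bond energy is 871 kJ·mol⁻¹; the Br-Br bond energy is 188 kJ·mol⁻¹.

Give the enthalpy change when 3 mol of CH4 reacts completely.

ΔH = −165 kJ

Bonds broken (reactants):
  Br-Br: 1 × 188 = 188
  C-H: 4 × 397 = 1588
  Σ(broken) = 1776 kJ
Bonds formed (products):
  C-Br: 1 × 268 = 268
  C-H: 3 × 397 = 1191
  H-Br: 1 × 372 = 372
  Σ(formed) = 1831 kJ
ΔH = Σ(broken) − Σ(formed) = 1776 − 1831 = −55 kJ
For 3× the reaction as written: 3 × (−55) = −165 kJ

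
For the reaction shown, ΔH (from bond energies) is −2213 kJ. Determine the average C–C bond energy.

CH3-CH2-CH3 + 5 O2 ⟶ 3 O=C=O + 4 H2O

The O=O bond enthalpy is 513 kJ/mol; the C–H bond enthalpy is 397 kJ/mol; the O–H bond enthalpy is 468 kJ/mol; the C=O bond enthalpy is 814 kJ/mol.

D(C–C) ≈ 337 kJ/mol

Let D be the C–C bond energy.
Σ(broken) = 2×D + 8×397 + 5×513 = 5741 + 2D
Σ(formed) = 6×814 + 8×468 = 8628
ΔH = Σ(broken) − Σ(formed) = (5741 + 2D) − (8628) = −2887 + 2D
Setting this equal to −2213 kJ gives 2D = 674, so D = 337 kJ/mol.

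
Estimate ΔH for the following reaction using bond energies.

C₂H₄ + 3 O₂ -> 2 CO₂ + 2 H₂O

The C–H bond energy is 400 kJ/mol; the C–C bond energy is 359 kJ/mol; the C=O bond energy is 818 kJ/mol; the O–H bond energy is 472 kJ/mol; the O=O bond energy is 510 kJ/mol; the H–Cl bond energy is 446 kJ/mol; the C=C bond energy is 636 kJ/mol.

Bonds broken (reactants):
  C–H: 4 × 400 = 1600
  C=C: 1 × 636 = 636
  O=O: 3 × 510 = 1530
  Σ(broken) = 3766 kJ
Bonds formed (products):
  C=O: 4 × 818 = 3272
  O–H: 4 × 472 = 1888
  Σ(formed) = 5160 kJ
ΔH = Σ(broken) − Σ(formed) = 3766 − 5160 = −1394 kJ

ΔH ≈ −1394 kJ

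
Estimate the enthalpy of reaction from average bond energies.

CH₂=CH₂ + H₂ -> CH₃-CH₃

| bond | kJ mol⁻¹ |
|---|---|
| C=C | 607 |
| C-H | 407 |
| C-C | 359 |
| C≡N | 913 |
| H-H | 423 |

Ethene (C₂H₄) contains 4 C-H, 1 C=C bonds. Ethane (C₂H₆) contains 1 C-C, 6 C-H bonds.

ΔH ≈ −143 kJ

Bonds broken (reactants):
  C-H: 4 × 407 = 1628
  C=C: 1 × 607 = 607
  H-H: 1 × 423 = 423
  Σ(broken) = 2658 kJ
Bonds formed (products):
  C-C: 1 × 359 = 359
  C-H: 6 × 407 = 2442
  Σ(formed) = 2801 kJ
ΔH = Σ(broken) − Σ(formed) = 2658 − 2801 = −143 kJ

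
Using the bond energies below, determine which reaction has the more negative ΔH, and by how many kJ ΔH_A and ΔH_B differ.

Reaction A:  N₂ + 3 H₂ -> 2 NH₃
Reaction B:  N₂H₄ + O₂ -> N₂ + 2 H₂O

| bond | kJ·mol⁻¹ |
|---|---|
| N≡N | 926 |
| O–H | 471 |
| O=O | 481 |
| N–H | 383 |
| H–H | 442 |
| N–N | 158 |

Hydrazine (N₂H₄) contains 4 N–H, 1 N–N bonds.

Reaction B, by 593 kJ

Reaction A:
  Bonds broken (reactants):
    H–H: 3 × 442 = 1326
    N≡N: 1 × 926 = 926
    Σ(broken) = 2252 kJ
  Bonds formed (products):
    N–H: 6 × 383 = 2298
    Σ(formed) = 2298 kJ
  ΔH_A = 2252 − 2298 = −46 kJ
Reaction B:
  Bonds broken (reactants):
    N–H: 4 × 383 = 1532
    N–N: 1 × 158 = 158
    O=O: 1 × 481 = 481
    Σ(broken) = 2171 kJ
  Bonds formed (products):
    N≡N: 1 × 926 = 926
    O–H: 4 × 471 = 1884
    Σ(formed) = 2810 kJ
  ΔH_B = 2171 − 2810 = −639 kJ
ΔH_A − ΔH_B = +593 kJ, so reaction B has the more negative ΔH; |ΔH_A − ΔH_B| = 593 kJ.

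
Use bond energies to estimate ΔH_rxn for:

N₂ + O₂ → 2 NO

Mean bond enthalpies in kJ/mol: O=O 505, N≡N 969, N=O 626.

Bonds broken (reactants):
  N≡N: 1 × 969 = 969
  O=O: 1 × 505 = 505
  Σ(broken) = 1474 kJ
Bonds formed (products):
  N=O: 2 × 626 = 1252
  Σ(formed) = 1252 kJ
ΔH = Σ(broken) − Σ(formed) = 1474 − 1252 = +222 kJ

ΔH ≈ +222 kJ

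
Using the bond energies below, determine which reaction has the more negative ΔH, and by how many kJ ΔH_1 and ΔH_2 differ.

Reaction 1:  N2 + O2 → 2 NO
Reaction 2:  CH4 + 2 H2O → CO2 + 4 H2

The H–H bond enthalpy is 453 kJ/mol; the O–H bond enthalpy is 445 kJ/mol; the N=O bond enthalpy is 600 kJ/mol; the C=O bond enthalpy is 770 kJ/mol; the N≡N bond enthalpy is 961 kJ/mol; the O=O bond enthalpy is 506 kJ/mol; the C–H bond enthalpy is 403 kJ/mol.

Reaction 1:
  Bonds broken (reactants):
    N≡N: 1 × 961 = 961
    O=O: 1 × 506 = 506
    Σ(broken) = 1467 kJ
  Bonds formed (products):
    N=O: 2 × 600 = 1200
    Σ(formed) = 1200 kJ
  ΔH_1 = 1467 − 1200 = +267 kJ
Reaction 2:
  Bonds broken (reactants):
    C–H: 4 × 403 = 1612
    O–H: 4 × 445 = 1780
    Σ(broken) = 3392 kJ
  Bonds formed (products):
    C=O: 2 × 770 = 1540
    H–H: 4 × 453 = 1812
    Σ(formed) = 3352 kJ
  ΔH_2 = 3392 − 3352 = +40 kJ
ΔH_1 − ΔH_2 = +227 kJ, so reaction 2 has the more negative ΔH; |ΔH_1 − ΔH_2| = 227 kJ.

Reaction 2, by 227 kJ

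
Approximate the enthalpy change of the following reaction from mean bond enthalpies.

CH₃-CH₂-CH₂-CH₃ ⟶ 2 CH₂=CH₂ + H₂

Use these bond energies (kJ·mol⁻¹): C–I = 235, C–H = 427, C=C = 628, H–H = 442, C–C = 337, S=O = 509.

ΔH ≈ +167 kJ

Bonds broken (reactants):
  C–C: 3 × 337 = 1011
  C–H: 10 × 427 = 4270
  Σ(broken) = 5281 kJ
Bonds formed (products):
  C–H: 8 × 427 = 3416
  C=C: 2 × 628 = 1256
  H–H: 1 × 442 = 442
  Σ(formed) = 5114 kJ
ΔH = Σ(broken) − Σ(formed) = 5281 − 5114 = +167 kJ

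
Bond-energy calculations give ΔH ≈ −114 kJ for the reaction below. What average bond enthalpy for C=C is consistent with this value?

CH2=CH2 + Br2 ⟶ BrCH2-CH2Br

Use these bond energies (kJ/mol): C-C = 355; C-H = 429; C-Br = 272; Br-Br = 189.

Let D be the C=C bond energy.
Σ(broken) = 1×189 + 4×429 + 1×D = 1905 + D
Σ(formed) = 2×272 + 1×355 + 4×429 = 2615
ΔH = Σ(broken) − Σ(formed) = (1905 + D) − (2615) = −710 + D
Setting this equal to −114 kJ gives D = 596 kJ/mol.

D(C=C) ≈ 596 kJ/mol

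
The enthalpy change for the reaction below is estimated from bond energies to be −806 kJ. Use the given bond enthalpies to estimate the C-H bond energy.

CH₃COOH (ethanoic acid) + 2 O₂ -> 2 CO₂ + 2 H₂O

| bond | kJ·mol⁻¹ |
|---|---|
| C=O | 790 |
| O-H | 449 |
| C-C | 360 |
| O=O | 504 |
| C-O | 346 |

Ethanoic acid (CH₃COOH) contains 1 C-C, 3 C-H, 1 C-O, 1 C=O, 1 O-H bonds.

Let D be the C-H bond energy.
Σ(broken) = 1×360 + 3×D + 1×346 + 1×790 + 1×449 + 2×504 = 2953 + 3D
Σ(formed) = 4×790 + 4×449 = 4956
ΔH = Σ(broken) − Σ(formed) = (2953 + 3D) − (4956) = −2003 + 3D
Setting this equal to −806 kJ gives 3D = 1197, so D = 399 kJ/mol.

D(C-H) ≈ 399 kJ/mol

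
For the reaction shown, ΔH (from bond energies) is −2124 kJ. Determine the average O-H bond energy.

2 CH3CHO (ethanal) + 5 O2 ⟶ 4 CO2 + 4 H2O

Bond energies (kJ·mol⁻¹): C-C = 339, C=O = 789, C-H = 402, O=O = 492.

D(O-H) ≈ 468 kJ/mol

Let D be the O-H bond energy.
Σ(broken) = 2×339 + 8×402 + 2×789 + 5×492 = 7932
Σ(formed) = 8×789 + 8×D = 6312 + 8D
ΔH = Σ(broken) − Σ(formed) = (7932) − (6312 + 8D) = +1620 − 8D
Setting this equal to −2124 kJ gives 8D = 3744, so D = 468 kJ/mol.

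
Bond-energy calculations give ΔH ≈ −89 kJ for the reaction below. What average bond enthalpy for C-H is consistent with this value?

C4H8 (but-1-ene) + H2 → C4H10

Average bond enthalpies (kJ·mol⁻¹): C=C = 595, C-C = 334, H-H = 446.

Let D be the C-H bond energy.
Σ(broken) = 2×334 + 8×D + 1×595 + 1×446 = 1709 + 8D
Σ(formed) = 3×334 + 10×D = 1002 + 10D
ΔH = Σ(broken) − Σ(formed) = (1709 + 8D) − (1002 + 10D) = +707 − 2D
Setting this equal to −89 kJ gives 2D = 796, so D = 398 kJ/mol.

D(C-H) ≈ 398 kJ/mol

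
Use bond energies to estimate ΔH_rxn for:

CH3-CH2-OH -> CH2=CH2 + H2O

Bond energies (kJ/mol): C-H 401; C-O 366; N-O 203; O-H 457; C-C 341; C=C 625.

Bonds broken (reactants):
  C-C: 1 × 341 = 341
  C-H: 5 × 401 = 2005
  C-O: 1 × 366 = 366
  O-H: 1 × 457 = 457
  Σ(broken) = 3169 kJ
Bonds formed (products):
  C-H: 4 × 401 = 1604
  C=C: 1 × 625 = 625
  O-H: 2 × 457 = 914
  Σ(formed) = 3143 kJ
ΔH = Σ(broken) − Σ(formed) = 3169 − 3143 = +26 kJ

ΔH ≈ +26 kJ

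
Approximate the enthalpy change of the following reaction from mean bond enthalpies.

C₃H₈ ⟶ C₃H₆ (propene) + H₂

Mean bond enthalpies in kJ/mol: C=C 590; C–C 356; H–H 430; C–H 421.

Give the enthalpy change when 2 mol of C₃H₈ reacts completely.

ΔH = +356 kJ

Bonds broken (reactants):
  C–C: 2 × 356 = 712
  C–H: 8 × 421 = 3368
  Σ(broken) = 4080 kJ
Bonds formed (products):
  C–C: 1 × 356 = 356
  C–H: 6 × 421 = 2526
  C=C: 1 × 590 = 590
  H–H: 1 × 430 = 430
  Σ(formed) = 3902 kJ
ΔH = Σ(broken) − Σ(formed) = 4080 − 3902 = +178 kJ
For 2× the reaction as written: 2 × (+178) = +356 kJ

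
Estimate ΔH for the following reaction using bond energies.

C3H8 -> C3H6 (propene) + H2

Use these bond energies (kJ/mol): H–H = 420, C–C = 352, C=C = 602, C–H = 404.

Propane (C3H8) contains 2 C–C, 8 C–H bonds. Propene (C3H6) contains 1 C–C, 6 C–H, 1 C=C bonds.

Bonds broken (reactants):
  C–C: 2 × 352 = 704
  C–H: 8 × 404 = 3232
  Σ(broken) = 3936 kJ
Bonds formed (products):
  C–C: 1 × 352 = 352
  C–H: 6 × 404 = 2424
  C=C: 1 × 602 = 602
  H–H: 1 × 420 = 420
  Σ(formed) = 3798 kJ
ΔH = Σ(broken) − Σ(formed) = 3936 − 3798 = +138 kJ

ΔH ≈ +138 kJ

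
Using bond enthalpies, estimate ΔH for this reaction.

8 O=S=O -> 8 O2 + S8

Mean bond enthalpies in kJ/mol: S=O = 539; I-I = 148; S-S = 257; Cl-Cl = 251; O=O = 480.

ΔH ≈ +2728 kJ

Bonds broken (reactants):
  S=O: 16 × 539 = 8624
  Σ(broken) = 8624 kJ
Bonds formed (products):
  O=O: 8 × 480 = 3840
  S-S: 8 × 257 = 2056
  Σ(formed) = 5896 kJ
ΔH = Σ(broken) − Σ(formed) = 8624 − 5896 = +2728 kJ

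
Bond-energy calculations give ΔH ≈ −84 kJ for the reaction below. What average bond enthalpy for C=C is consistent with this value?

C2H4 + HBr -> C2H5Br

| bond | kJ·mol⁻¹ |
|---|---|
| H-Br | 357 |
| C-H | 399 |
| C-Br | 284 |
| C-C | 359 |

D(C=C) ≈ 601 kJ/mol

Let D be the C=C bond energy.
Σ(broken) = 4×399 + 1×D + 1×357 = 1953 + D
Σ(formed) = 1×284 + 1×359 + 5×399 = 2638
ΔH = Σ(broken) − Σ(formed) = (1953 + D) − (2638) = −685 + D
Setting this equal to −84 kJ gives D = 601 kJ/mol.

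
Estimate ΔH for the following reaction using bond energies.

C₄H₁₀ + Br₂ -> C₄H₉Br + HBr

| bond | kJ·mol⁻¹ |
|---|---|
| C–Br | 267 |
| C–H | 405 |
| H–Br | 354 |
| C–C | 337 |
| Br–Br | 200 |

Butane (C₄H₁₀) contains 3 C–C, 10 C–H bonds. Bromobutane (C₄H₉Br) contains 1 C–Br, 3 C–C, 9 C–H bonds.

Bonds broken (reactants):
  Br–Br: 1 × 200 = 200
  C–C: 3 × 337 = 1011
  C–H: 10 × 405 = 4050
  Σ(broken) = 5261 kJ
Bonds formed (products):
  C–Br: 1 × 267 = 267
  C–C: 3 × 337 = 1011
  C–H: 9 × 405 = 3645
  H–Br: 1 × 354 = 354
  Σ(formed) = 5277 kJ
ΔH = Σ(broken) − Σ(formed) = 5261 − 5277 = −16 kJ

ΔH ≈ −16 kJ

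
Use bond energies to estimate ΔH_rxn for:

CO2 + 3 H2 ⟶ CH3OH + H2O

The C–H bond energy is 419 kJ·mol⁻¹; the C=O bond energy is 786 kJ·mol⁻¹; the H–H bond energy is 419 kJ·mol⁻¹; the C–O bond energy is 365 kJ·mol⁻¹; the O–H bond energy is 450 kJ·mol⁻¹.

Bonds broken (reactants):
  C=O: 2 × 786 = 1572
  H–H: 3 × 419 = 1257
  Σ(broken) = 2829 kJ
Bonds formed (products):
  C–H: 3 × 419 = 1257
  C–O: 1 × 365 = 365
  O–H: 3 × 450 = 1350
  Σ(formed) = 2972 kJ
ΔH = Σ(broken) − Σ(formed) = 2829 − 2972 = −143 kJ

ΔH ≈ −143 kJ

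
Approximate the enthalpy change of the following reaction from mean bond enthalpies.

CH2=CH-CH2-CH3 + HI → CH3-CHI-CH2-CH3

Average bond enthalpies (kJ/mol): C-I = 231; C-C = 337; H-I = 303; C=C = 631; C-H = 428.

ΔH ≈ −62 kJ

Bonds broken (reactants):
  C-C: 2 × 337 = 674
  C-H: 8 × 428 = 3424
  C=C: 1 × 631 = 631
  H-I: 1 × 303 = 303
  Σ(broken) = 5032 kJ
Bonds formed (products):
  C-C: 3 × 337 = 1011
  C-H: 9 × 428 = 3852
  C-I: 1 × 231 = 231
  Σ(formed) = 5094 kJ
ΔH = Σ(broken) − Σ(formed) = 5032 − 5094 = −62 kJ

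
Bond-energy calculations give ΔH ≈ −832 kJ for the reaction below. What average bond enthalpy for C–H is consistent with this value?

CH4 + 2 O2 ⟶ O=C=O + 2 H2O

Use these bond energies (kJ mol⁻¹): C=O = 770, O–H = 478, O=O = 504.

D(C–H) ≈ 403 kJ/mol

Let D be the C–H bond energy.
Σ(broken) = 4×D + 2×504 = 1008 + 4D
Σ(formed) = 2×770 + 4×478 = 3452
ΔH = Σ(broken) − Σ(formed) = (1008 + 4D) − (3452) = −2444 + 4D
Setting this equal to −832 kJ gives 4D = 1612, so D = 403 kJ/mol.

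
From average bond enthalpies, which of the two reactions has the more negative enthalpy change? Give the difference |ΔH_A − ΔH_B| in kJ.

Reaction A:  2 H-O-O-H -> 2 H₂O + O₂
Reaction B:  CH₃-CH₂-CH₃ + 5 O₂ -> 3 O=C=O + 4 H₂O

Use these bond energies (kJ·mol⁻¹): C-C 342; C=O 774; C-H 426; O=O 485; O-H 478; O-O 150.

Reaction A:
  Bonds broken (reactants):
    O-H: 4 × 478 = 1912
    O-O: 2 × 150 = 300
    Σ(broken) = 2212 kJ
  Bonds formed (products):
    O-H: 4 × 478 = 1912
    O=O: 1 × 485 = 485
    Σ(formed) = 2397 kJ
  ΔH_A = 2212 − 2397 = −185 kJ
Reaction B:
  Bonds broken (reactants):
    C-C: 2 × 342 = 684
    C-H: 8 × 426 = 3408
    O=O: 5 × 485 = 2425
    Σ(broken) = 6517 kJ
  Bonds formed (products):
    C=O: 6 × 774 = 4644
    O-H: 8 × 478 = 3824
    Σ(formed) = 8468 kJ
  ΔH_B = 6517 − 8468 = −1951 kJ
ΔH_A − ΔH_B = +1766 kJ, so reaction B has the more negative ΔH; |ΔH_A − ΔH_B| = 1766 kJ.

Reaction B, by 1766 kJ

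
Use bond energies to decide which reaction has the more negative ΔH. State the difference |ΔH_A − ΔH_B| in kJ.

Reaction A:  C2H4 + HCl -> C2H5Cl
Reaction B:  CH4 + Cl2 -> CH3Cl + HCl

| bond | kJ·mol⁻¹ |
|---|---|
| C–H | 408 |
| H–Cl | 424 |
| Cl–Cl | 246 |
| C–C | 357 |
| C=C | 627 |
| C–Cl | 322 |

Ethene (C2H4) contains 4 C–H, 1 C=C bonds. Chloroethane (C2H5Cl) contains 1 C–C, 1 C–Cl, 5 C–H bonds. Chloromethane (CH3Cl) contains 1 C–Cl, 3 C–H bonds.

Reaction B, by 56 kJ

Reaction A:
  Bonds broken (reactants):
    C–H: 4 × 408 = 1632
    C=C: 1 × 627 = 627
    H–Cl: 1 × 424 = 424
    Σ(broken) = 2683 kJ
  Bonds formed (products):
    C–C: 1 × 357 = 357
    C–Cl: 1 × 322 = 322
    C–H: 5 × 408 = 2040
    Σ(formed) = 2719 kJ
  ΔH_A = 2683 − 2719 = −36 kJ
Reaction B:
  Bonds broken (reactants):
    C–H: 4 × 408 = 1632
    Cl–Cl: 1 × 246 = 246
    Σ(broken) = 1878 kJ
  Bonds formed (products):
    C–Cl: 1 × 322 = 322
    C–H: 3 × 408 = 1224
    H–Cl: 1 × 424 = 424
    Σ(formed) = 1970 kJ
  ΔH_B = 1878 − 1970 = −92 kJ
ΔH_A − ΔH_B = +56 kJ, so reaction B has the more negative ΔH; |ΔH_A − ΔH_B| = 56 kJ.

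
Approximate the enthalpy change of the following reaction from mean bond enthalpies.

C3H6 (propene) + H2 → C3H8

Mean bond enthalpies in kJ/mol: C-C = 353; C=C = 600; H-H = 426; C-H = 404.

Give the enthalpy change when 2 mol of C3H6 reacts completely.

Bonds broken (reactants):
  C-C: 1 × 353 = 353
  C-H: 6 × 404 = 2424
  C=C: 1 × 600 = 600
  H-H: 1 × 426 = 426
  Σ(broken) = 3803 kJ
Bonds formed (products):
  C-C: 2 × 353 = 706
  C-H: 8 × 404 = 3232
  Σ(formed) = 3938 kJ
ΔH = Σ(broken) − Σ(formed) = 3803 − 3938 = −135 kJ
For 2× the reaction as written: 2 × (−135) = −270 kJ

ΔH = −270 kJ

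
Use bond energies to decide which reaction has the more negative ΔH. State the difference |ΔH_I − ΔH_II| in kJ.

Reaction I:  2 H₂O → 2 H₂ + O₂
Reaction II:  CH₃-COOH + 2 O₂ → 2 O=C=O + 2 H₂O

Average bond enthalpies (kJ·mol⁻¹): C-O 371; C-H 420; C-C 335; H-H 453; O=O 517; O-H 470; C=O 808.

Reaction I:
  Bonds broken (reactants):
    O-H: 4 × 470 = 1880
    Σ(broken) = 1880 kJ
  Bonds formed (products):
    H-H: 2 × 453 = 906
    O=O: 1 × 517 = 517
    Σ(formed) = 1423 kJ
  ΔH_I = 1880 − 1423 = +457 kJ
Reaction II:
  Bonds broken (reactants):
    C-C: 1 × 335 = 335
    C-H: 3 × 420 = 1260
    C-O: 1 × 371 = 371
    C=O: 1 × 808 = 808
    O-H: 1 × 470 = 470
    O=O: 2 × 517 = 1034
    Σ(broken) = 4278 kJ
  Bonds formed (products):
    C=O: 4 × 808 = 3232
    O-H: 4 × 470 = 1880
    Σ(formed) = 5112 kJ
  ΔH_II = 4278 − 5112 = −834 kJ
ΔH_I − ΔH_II = +1291 kJ, so reaction II has the more negative ΔH; |ΔH_I − ΔH_II| = 1291 kJ.

Reaction II, by 1291 kJ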